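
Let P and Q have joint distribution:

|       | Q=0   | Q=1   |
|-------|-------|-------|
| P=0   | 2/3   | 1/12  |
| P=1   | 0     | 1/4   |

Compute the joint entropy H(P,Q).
H(P,Q) = -Σ P(P,Q) log₂ P(P,Q), summed over the non-zero cells:
H(P,Q) = -[(2/3)·log₂(2/3) + (1/12)·log₂(1/12) + (1/4)·log₂(1/4)]
  = 0.3900 + 0.2987 + 0.5000
  = 1.1887 bits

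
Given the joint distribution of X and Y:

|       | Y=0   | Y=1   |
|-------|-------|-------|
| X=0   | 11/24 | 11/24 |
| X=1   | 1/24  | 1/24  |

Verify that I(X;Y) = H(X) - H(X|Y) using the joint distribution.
Left side, from I(X;Y) = H(X) + H(Y) - H(X,Y):
Marginal P(X) (row sums):
  P(X=0) = 11/24 + 11/24 = 11/12
  P(X=1) = 1/24 + 1/24 = 1/12
Marginal P(Y) (column sums):
  P(Y=0) = 11/24 + 1/24 = 1/2
  P(Y=1) = 11/24 + 1/24 = 1/2

H(X) = -[(11/12)·log₂(11/12) + (1/12)·log₂(1/12)]
  = 0.1151 + 0.2987
  = 0.4138 bits
H(Y) = -[(1/2)·log₂(1/2) + (1/2)·log₂(1/2)]
  = 0.5000 + 0.5000
  = 1.0000 bits
H(X,Y) = -[(11/24)·log₂(11/24) + (11/24)·log₂(11/24) + (1/24)·log₂(1/24) + (1/24)·log₂(1/24)]
  = 0.5159 + 0.5159 + 0.1910 + 0.1910
  = 1.4138 bits

I(X;Y) = H(X) + H(Y) - H(X,Y)
  = 0.4138 + 1.0000 - 1.4138
  = 0.0000 bits

Right side, with H(X|Y) computed directly from the conditional probabilities:
H(X|Y) = -Σ P(X,Y)·log₂ P(X|Y), where P(X|Y) = P(X,Y) / P(Y)
  (X=0,Y=0): P(X|Y) = (11/24)/(1/2) = 11/12;  -(11/24)·log₂(11/12) = 0.0575
  (X=0,Y=1): P(X|Y) = (11/24)/(1/2) = 11/12;  -(11/24)·log₂(11/12) = 0.0575
  (X=1,Y=0): P(X|Y) = (1/24)/(1/2) = 1/12;  -(1/24)·log₂(1/12) = 0.1494
  (X=1,Y=1): P(X|Y) = (1/24)/(1/2) = 1/12;  -(1/24)·log₂(1/12) = 0.1494
H(X|Y) = 0.0575 + 0.0575 + 0.1494 + 0.1494
  = 0.4138 bits
H(X) - H(X|Y) = 0.4138 - 0.4138 = 0.0000 bits

Both sides equal 0.0000 bits, so I(X;Y) = H(X) - H(X|Y) ✓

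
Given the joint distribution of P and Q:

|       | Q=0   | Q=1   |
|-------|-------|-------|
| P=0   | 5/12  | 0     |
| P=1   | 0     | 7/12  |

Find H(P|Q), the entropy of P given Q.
Marginal P(Q) (column sums):
  P(Q=0) = 5/12 + 0 = 5/12
  P(Q=1) = 0 + 7/12 = 7/12

H(P|Q) = -Σ P(P,Q)·log₂ P(P|Q), where P(P|Q) = P(P,Q) / P(Q)
  (cells with P(P,Q) = 0 contribute 0)
  (P=0,Q=0): P(P|Q) = (5/12)/(5/12) = 1;  -(5/12)·log₂(1) = 0.0000
  (P=1,Q=1): P(P|Q) = (7/12)/(7/12) = 1;  -(7/12)·log₂(1) = 0.0000
H(P|Q) = 0.0000 + 0.0000
  = 0.0000 bits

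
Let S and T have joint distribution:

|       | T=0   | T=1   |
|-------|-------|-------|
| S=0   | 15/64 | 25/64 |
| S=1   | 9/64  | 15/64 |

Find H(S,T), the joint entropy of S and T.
H(S,T) = -Σ P(S,T) log₂ P(S,T), summed over the non-zero cells:
H(S,T) = -[(15/64)·log₂(15/64) + (25/64)·log₂(25/64) + (9/64)·log₂(9/64) + (15/64)·log₂(15/64)]
  = 0.4906 + 0.5297 + 0.3980 + 0.4906
  = 1.9089 bits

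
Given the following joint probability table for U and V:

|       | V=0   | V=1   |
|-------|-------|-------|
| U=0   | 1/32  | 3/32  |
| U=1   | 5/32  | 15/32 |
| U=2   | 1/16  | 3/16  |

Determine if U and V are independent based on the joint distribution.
Marginal P(U) (row sums):
  P(U=0) = 1/32 + 3/32 = 1/8
  P(U=1) = 5/32 + 15/32 = 5/8
  P(U=2) = 1/16 + 3/16 = 1/4
Marginal P(V) (column sums):
  P(V=0) = 1/32 + 5/32 + 1/16 = 1/4
  P(V=1) = 3/32 + 15/32 + 3/16 = 3/4

U and V are independent iff P(U=i,V=j) = P(U=i)·P(V=j) for every cell.
  P(U=0)·P(V=0) = 1/8 × 1/4 = 1/32 = P(U=0,V=0) ✓
  P(U=0)·P(V=1) = 1/8 × 3/4 = 3/32 = P(U=0,V=1) ✓
  P(U=1)·P(V=0) = 5/8 × 1/4 = 5/32 = P(U=1,V=0) ✓
  P(U=1)·P(V=1) = 5/8 × 3/4 = 15/32 = P(U=1,V=1) ✓
  P(U=2)·P(V=0) = 1/4 × 1/4 = 1/16 = P(U=2,V=0) ✓
  P(U=2)·P(V=1) = 1/4 × 3/4 = 3/16 = P(U=2,V=1) ✓

Yes, U and V are independent: every cell factors, so I(U;V) = 0 bits.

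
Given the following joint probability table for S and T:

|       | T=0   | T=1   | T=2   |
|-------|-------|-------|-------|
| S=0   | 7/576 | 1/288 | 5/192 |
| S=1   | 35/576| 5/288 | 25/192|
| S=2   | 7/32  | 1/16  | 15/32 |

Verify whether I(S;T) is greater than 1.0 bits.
Marginal P(S) (row sums):
  P(S=0) = 7/576 + 1/288 + 5/192 = 1/24
  P(S=1) = 35/576 + 5/288 + 25/192 = 5/24
  P(S=2) = 7/32 + 1/16 + 15/32 = 3/4
Marginal P(T) (column sums):
  P(T=0) = 7/576 + 35/576 + 7/32 = 7/24
  P(T=1) = 1/288 + 5/288 + 1/16 = 1/12
  P(T=2) = 5/192 + 25/192 + 15/32 = 5/8

H(S) = -[(1/24)·log₂(1/24) + (5/24)·log₂(5/24) + (3/4)·log₂(3/4)]
  = 0.1910 + 0.4715 + 0.3113
  = 0.9738 bits
H(T) = -[(7/24)·log₂(7/24) + (1/12)·log₂(1/12) + (5/8)·log₂(5/8)]
  = 0.5185 + 0.2987 + 0.4238
  = 1.2410 bits
H(S,T) = -[(7/576)·log₂(7/576) + (1/288)·log₂(1/288) + (5/192)·log₂(5/192) + (35/576)·log₂(35/576) + (5/288)·log₂(5/288) + (25/192)·log₂(25/192) + (7/32)·log₂(7/32) + (1/16)·log₂(1/16) + (15/32)·log₂(15/32)]
  = 0.0773 + 0.0284 + 0.1371 + 0.2455 + 0.1015 + 0.3830 + 0.4796 + 0.2500 + 0.5124
  = 2.2148 bits

I(S;T) = H(S) + H(T) - H(S,T)
  = 0.9738 + 1.2410 - 2.2148
  = 0.0000 bits

No. I(S;T) = 0.0000 bits, which is ≤ 1.0 bits.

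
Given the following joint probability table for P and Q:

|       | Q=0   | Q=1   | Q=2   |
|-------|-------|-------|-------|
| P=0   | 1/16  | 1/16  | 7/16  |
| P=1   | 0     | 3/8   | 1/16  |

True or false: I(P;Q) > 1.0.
Marginal P(P) (row sums):
  P(P=0) = 1/16 + 1/16 + 7/16 = 9/16
  P(P=1) = 0 + 3/8 + 1/16 = 7/16
Marginal P(Q) (column sums):
  P(Q=0) = 1/16 + 0 = 1/16
  P(Q=1) = 1/16 + 3/8 = 7/16
  P(Q=2) = 7/16 + 1/16 = 1/2

H(P) = -[(9/16)·log₂(9/16) + (7/16)·log₂(7/16)]
  = 0.4669 + 0.5218
  = 0.9887 bits
H(Q) = -[(1/16)·log₂(1/16) + (7/16)·log₂(7/16) + (1/2)·log₂(1/2)]
  = 0.2500 + 0.5218 + 0.5000
  = 1.2718 bits
H(P,Q) = -[(1/16)·log₂(1/16) + (1/16)·log₂(1/16) + (7/16)·log₂(7/16) + (3/8)·log₂(3/8) + (1/16)·log₂(1/16)]
  = 0.2500 + 0.2500 + 0.5218 + 0.5306 + 0.2500
  = 1.8024 bits

I(P;Q) = H(P) + H(Q) - H(P,Q)
  = 0.9887 + 1.2718 - 1.8024
  = 0.4581 bits

False. I(P;Q) = 0.4581 bits, which is ≤ 1.0 bits.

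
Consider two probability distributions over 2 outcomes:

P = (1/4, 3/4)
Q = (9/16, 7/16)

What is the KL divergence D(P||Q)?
D(P||Q) = Σ P(i) log₂(P(i)/Q(i))
  i=0: (1/4) × log₂((1/4)/(9/16)) = (1/4) × log₂(4/9) = -0.2925
  i=1: (3/4) × log₂((3/4)/(7/16)) = (3/4) × log₂(12/7) = 0.5832
D(P||Q) = -0.2925 + 0.5832
  = 0.2907 bits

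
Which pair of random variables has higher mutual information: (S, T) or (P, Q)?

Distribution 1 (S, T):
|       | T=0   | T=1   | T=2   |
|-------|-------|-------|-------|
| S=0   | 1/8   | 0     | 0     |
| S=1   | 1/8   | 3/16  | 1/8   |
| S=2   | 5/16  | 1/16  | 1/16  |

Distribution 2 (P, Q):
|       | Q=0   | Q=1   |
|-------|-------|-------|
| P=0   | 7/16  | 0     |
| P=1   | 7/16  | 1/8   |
Distribution 1 (S, T):
Marginal P(S) (row sums):
  P(S=0) = 1/8 + 0 + 0 = 1/8
  P(S=1) = 1/8 + 3/16 + 1/8 = 7/16
  P(S=2) = 5/16 + 1/16 + 1/16 = 7/16
Marginal P(T) (column sums):
  P(T=0) = 1/8 + 1/8 + 5/16 = 9/16
  P(T=1) = 0 + 3/16 + 1/16 = 1/4
  P(T=2) = 0 + 1/8 + 1/16 = 3/16

H(S) = -[(1/8)·log₂(1/8) + (7/16)·log₂(7/16) + (7/16)·log₂(7/16)]
  = 0.3750 + 0.5218 + 0.5218
  = 1.4186 bits
H(T) = -[(9/16)·log₂(9/16) + (1/4)·log₂(1/4) + (3/16)·log₂(3/16)]
  = 0.4669 + 0.5000 + 0.4528
  = 1.4197 bits
H(S,T) = -[(1/8)·log₂(1/8) + (1/8)·log₂(1/8) + (3/16)·log₂(3/16) + (1/8)·log₂(1/8) + (5/16)·log₂(5/16) + (1/16)·log₂(1/16) + (1/16)·log₂(1/16)]
  = 0.3750 + 0.3750 + 0.4528 + 0.3750 + 0.5244 + 0.2500 + 0.2500
  = 2.6022 bits

I(S;T) = H(S) + H(T) - H(S,T)
  = 1.4186 + 1.4197 - 2.6022
  = 0.2361 bits

Distribution 2 (P, Q):
Marginal P(P) (row sums):
  P(P=0) = 7/16 + 0 = 7/16
  P(P=1) = 7/16 + 1/8 = 9/16
Marginal P(Q) (column sums):
  P(Q=0) = 7/16 + 7/16 = 7/8
  P(Q=1) = 0 + 1/8 = 1/8

H(P) = -[(7/16)·log₂(7/16) + (9/16)·log₂(9/16)]
  = 0.5218 + 0.4669
  = 0.9887 bits
H(Q) = -[(7/8)·log₂(7/8) + (1/8)·log₂(1/8)]
  = 0.1686 + 0.3750
  = 0.5436 bits
H(P,Q) = -[(7/16)·log₂(7/16) + (7/16)·log₂(7/16) + (1/8)·log₂(1/8)]
  = 0.5218 + 0.5218 + 0.3750
  = 1.4186 bits

I(P;Q) = H(P) + H(Q) - H(P,Q)
  = 0.9887 + 0.5436 - 1.4186
  = 0.1137 bits

I(S;T) = 0.2361 bits > I(P;Q) = 0.1137 bits, so (S, T) has the higher mutual information (stronger dependence).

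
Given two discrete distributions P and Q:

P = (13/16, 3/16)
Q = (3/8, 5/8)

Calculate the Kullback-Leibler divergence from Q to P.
D(P||Q) = Σ P(i) log₂(P(i)/Q(i))
  i=0: (13/16) × log₂((13/16)/(3/8)) = (13/16) × log₂(13/6) = 0.9063
  i=1: (3/16) × log₂((3/16)/(5/8)) = (3/16) × log₂(3/10) = -0.3257
D(P||Q) = 0.9063 - 0.3257
  = 0.5806 bits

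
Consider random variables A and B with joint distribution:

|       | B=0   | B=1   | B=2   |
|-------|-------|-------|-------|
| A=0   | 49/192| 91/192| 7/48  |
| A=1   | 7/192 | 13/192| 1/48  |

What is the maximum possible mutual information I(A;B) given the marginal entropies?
The upper bound on mutual information is I(A;B) ≤ min(H(A), H(B)).

Marginal P(A) (row sums):
  P(A=0) = 49/192 + 91/192 + 7/48 = 7/8
  P(A=1) = 7/192 + 13/192 + 1/48 = 1/8
Marginal P(B) (column sums):
  P(B=0) = 49/192 + 7/192 = 7/24
  P(B=1) = 91/192 + 13/192 = 13/24
  P(B=2) = 7/48 + 1/48 = 1/6

H(A) = -[(7/8)·log₂(7/8) + (1/8)·log₂(1/8)]
  = 0.1686 + 0.3750
  = 0.5436 bits
H(B) = -[(7/24)·log₂(7/24) + (13/24)·log₂(13/24) + (1/6)·log₂(1/6)]
  = 0.5185 + 0.4791 + 0.4308
  = 1.4284 bits

Maximum possible I(A;B) = min(0.5436, 1.4284) = 0.5436 bits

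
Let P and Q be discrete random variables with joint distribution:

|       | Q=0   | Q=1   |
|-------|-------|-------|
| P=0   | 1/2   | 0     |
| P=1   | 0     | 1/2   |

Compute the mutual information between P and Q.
Marginal P(P) (row sums):
  P(P=0) = 1/2 + 0 = 1/2
  P(P=1) = 0 + 1/2 = 1/2
Marginal P(Q) (column sums):
  P(Q=0) = 1/2 + 0 = 1/2
  P(Q=1) = 0 + 1/2 = 1/2

H(P) = -[(1/2)·log₂(1/2) + (1/2)·log₂(1/2)]
  = 0.5000 + 0.5000
  = 1.0000 bits
H(Q) = -[(1/2)·log₂(1/2) + (1/2)·log₂(1/2)]
  = 0.5000 + 0.5000
  = 1.0000 bits
H(P,Q) = -[(1/2)·log₂(1/2) + (1/2)·log₂(1/2)]
  = 0.5000 + 0.5000
  = 1.0000 bits

I(P;Q) = H(P) + H(Q) - H(P,Q)
  = 1.0000 + 1.0000 - 1.0000
  = 1.0000 bits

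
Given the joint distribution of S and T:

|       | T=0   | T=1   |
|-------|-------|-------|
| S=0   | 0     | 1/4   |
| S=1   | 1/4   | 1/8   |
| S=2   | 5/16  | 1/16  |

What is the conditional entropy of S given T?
Marginal P(T) (column sums):
  P(T=0) = 0 + 1/4 + 5/16 = 9/16
  P(T=1) = 1/4 + 1/8 + 1/16 = 7/16

H(S|T) = -Σ P(S,T)·log₂ P(S|T), where P(S|T) = P(S,T) / P(T)
  (cells with P(S,T) = 0 contribute 0)
  (S=0,T=1): P(S|T) = (1/4)/(7/16) = 4/7;  -(1/4)·log₂(4/7) = 0.2018
  (S=1,T=0): P(S|T) = (1/4)/(9/16) = 4/9;  -(1/4)·log₂(4/9) = 0.2925
  (S=1,T=1): P(S|T) = (1/8)/(7/16) = 2/7;  -(1/8)·log₂(2/7) = 0.2259
  (S=2,T=0): P(S|T) = (5/16)/(9/16) = 5/9;  -(5/16)·log₂(5/9) = 0.2650
  (S=2,T=1): P(S|T) = (1/16)/(7/16) = 1/7;  -(1/16)·log₂(1/7) = 0.1755
H(S|T) = 0.2018 + 0.2925 + 0.2259 + 0.2650 + 0.1755
  = 1.1607 bits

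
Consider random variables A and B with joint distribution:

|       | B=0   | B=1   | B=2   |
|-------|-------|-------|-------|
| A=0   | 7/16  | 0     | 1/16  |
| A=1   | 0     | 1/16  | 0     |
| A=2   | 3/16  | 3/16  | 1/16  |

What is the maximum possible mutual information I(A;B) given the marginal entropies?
The upper bound on mutual information is I(A;B) ≤ min(H(A), H(B)).

Marginal P(A) (row sums):
  P(A=0) = 7/16 + 0 + 1/16 = 1/2
  P(A=1) = 0 + 1/16 + 0 = 1/16
  P(A=2) = 3/16 + 3/16 + 1/16 = 7/16
Marginal P(B) (column sums):
  P(B=0) = 7/16 + 0 + 3/16 = 5/8
  P(B=1) = 0 + 1/16 + 3/16 = 1/4
  P(B=2) = 1/16 + 0 + 1/16 = 1/8

H(A) = -[(1/2)·log₂(1/2) + (1/16)·log₂(1/16) + (7/16)·log₂(7/16)]
  = 0.5000 + 0.2500 + 0.5218
  = 1.2718 bits
H(B) = -[(5/8)·log₂(5/8) + (1/4)·log₂(1/4) + (1/8)·log₂(1/8)]
  = 0.4238 + 0.5000 + 0.3750
  = 1.2988 bits

Maximum possible I(A;B) = min(1.2718, 1.2988) = 1.2718 bits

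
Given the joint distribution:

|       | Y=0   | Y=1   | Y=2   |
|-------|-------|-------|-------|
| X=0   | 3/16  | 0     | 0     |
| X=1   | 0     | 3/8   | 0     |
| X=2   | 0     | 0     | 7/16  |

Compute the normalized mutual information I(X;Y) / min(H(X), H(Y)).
Marginal P(X) (row sums):
  P(X=0) = 3/16 + 0 + 0 = 3/16
  P(X=1) = 0 + 3/8 + 0 = 3/8
  P(X=2) = 0 + 0 + 7/16 = 7/16
Marginal P(Y) (column sums):
  P(Y=0) = 3/16 + 0 + 0 = 3/16
  P(Y=1) = 0 + 3/8 + 0 = 3/8
  P(Y=2) = 0 + 0 + 7/16 = 7/16

H(X) = -[(3/16)·log₂(3/16) + (3/8)·log₂(3/8) + (7/16)·log₂(7/16)]
  = 0.4528 + 0.5306 + 0.5218
  = 1.5052 bits
H(Y) = -[(3/16)·log₂(3/16) + (3/8)·log₂(3/8) + (7/16)·log₂(7/16)]
  = 0.4528 + 0.5306 + 0.5218
  = 1.5052 bits
H(X,Y) = -[(3/16)·log₂(3/16) + (3/8)·log₂(3/8) + (7/16)·log₂(7/16)]
  = 0.4528 + 0.5306 + 0.5218
  = 1.5052 bits

I(X;Y) = H(X) + H(Y) - H(X,Y)
  = 1.5052 + 1.5052 - 1.5052
  = 1.5052 bits

min(H(X), H(Y)) = min(1.5052, 1.5052) = 1.5052 bits
Normalized MI = 1.5052 / 1.5052 = 1.0000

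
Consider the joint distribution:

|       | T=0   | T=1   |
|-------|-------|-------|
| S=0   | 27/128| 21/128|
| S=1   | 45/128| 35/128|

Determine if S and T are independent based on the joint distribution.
Marginal P(S) (row sums):
  P(S=0) = 27/128 + 21/128 = 3/8
  P(S=1) = 45/128 + 35/128 = 5/8
Marginal P(T) (column sums):
  P(T=0) = 27/128 + 45/128 = 9/16
  P(T=1) = 21/128 + 35/128 = 7/16

S and T are independent iff P(S=i,T=j) = P(S=i)·P(T=j) for every cell.
  P(S=0)·P(T=0) = 3/8 × 9/16 = 27/128 = P(S=0,T=0) ✓
  P(S=0)·P(T=1) = 3/8 × 7/16 = 21/128 = P(S=0,T=1) ✓
  P(S=1)·P(T=0) = 5/8 × 9/16 = 45/128 = P(S=1,T=0) ✓
  P(S=1)·P(T=1) = 5/8 × 7/16 = 35/128 = P(S=1,T=1) ✓

Yes, S and T are independent: every cell factors, so I(S;T) = 0 bits.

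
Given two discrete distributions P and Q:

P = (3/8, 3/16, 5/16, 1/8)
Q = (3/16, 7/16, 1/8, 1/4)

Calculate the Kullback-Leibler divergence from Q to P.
D(P||Q) = Σ P(i) log₂(P(i)/Q(i))
  i=0: (3/8) × log₂((3/8)/(3/16)) = (3/8) × log₂(2) = 0.3750
  i=1: (3/16) × log₂((3/16)/(7/16)) = (3/16) × log₂(3/7) = -0.2292
  i=2: (5/16) × log₂((5/16)/(1/8)) = (5/16) × log₂(5/2) = 0.4131
  i=3: (1/8) × log₂((1/8)/(1/4)) = (1/8) × log₂(1/2) = -0.1250
D(P||Q) = 0.3750 - 0.2292 + 0.4131 - 0.1250
  = 0.4339 bits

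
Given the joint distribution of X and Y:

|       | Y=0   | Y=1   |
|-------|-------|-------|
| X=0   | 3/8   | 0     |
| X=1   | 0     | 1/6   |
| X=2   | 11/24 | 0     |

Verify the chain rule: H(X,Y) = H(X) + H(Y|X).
Left side:
H(X,Y) = -[(3/8)·log₂(3/8) + (1/6)·log₂(1/6) + (11/24)·log₂(11/24)]
  = 0.5306 + 0.4308 + 0.5159
  = 1.4773 bits

Right side:
Marginal P(X) (row sums):
  P(X=0) = 3/8 + 0 = 3/8
  P(X=1) = 0 + 1/6 = 1/6
  P(X=2) = 11/24 + 0 = 11/24
H(X) = -[(3/8)·log₂(3/8) + (1/6)·log₂(1/6) + (11/24)·log₂(11/24)]
  = 0.5306 + 0.4308 + 0.5159
  = 1.4773 bits
H(Y|X) = -Σ P(X,Y)·log₂ P(Y|X), where P(Y|X) = P(X,Y) / P(X)
  (cells with P(X,Y) = 0 contribute 0)
  (X=0,Y=0): P(Y|X) = (3/8)/(3/8) = 1;  -(3/8)·log₂(1) = 0.0000
  (X=1,Y=1): P(Y|X) = (1/6)/(1/6) = 1;  -(1/6)·log₂(1) = 0.0000
  (X=2,Y=0): P(Y|X) = (11/24)/(11/24) = 1;  -(11/24)·log₂(1) = 0.0000
H(Y|X) = 0.0000 + 0.0000 + 0.0000
  = 0.0000 bits
H(X) + H(Y|X) = 1.4773 + 0.0000 = 1.4773 bits

Both sides equal 1.4773 bits, so the chain rule holds ✓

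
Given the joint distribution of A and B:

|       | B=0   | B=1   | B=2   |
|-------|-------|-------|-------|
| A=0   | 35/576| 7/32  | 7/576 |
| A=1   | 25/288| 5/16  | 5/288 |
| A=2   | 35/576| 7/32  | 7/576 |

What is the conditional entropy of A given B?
Marginal P(B) (column sums):
  P(B=0) = 35/576 + 25/288 + 35/576 = 5/24
  P(B=1) = 7/32 + 5/16 + 7/32 = 3/4
  P(B=2) = 7/576 + 5/288 + 7/576 = 1/24

H(A|B) = -Σ P(A,B)·log₂ P(A|B), where P(A|B) = P(A,B) / P(B)
  (A=0,B=0): P(A|B) = (35/576)/(5/24) = 7/24;  -(35/576)·log₂(7/24) = 0.1080
  (A=0,B=1): P(A|B) = (7/32)/(3/4) = 7/24;  -(7/32)·log₂(7/24) = 0.3889
  (A=0,B=2): P(A|B) = (7/576)/(1/24) = 7/24;  -(7/576)·log₂(7/24) = 0.0216
  (A=1,B=0): P(A|B) = (25/288)/(5/24) = 5/12;  -(25/288)·log₂(5/12) = 0.1096
  (A=1,B=1): P(A|B) = (5/16)/(3/4) = 5/12;  -(5/16)·log₂(5/12) = 0.3947
  (A=1,B=2): P(A|B) = (5/288)/(1/24) = 5/12;  -(5/288)·log₂(5/12) = 0.0219
  (A=2,B=0): P(A|B) = (35/576)/(5/24) = 7/24;  -(35/576)·log₂(7/24) = 0.1080
  (A=2,B=1): P(A|B) = (7/32)/(3/4) = 7/24;  -(7/32)·log₂(7/24) = 0.3889
  (A=2,B=2): P(A|B) = (7/576)/(1/24) = 7/24;  -(7/576)·log₂(7/24) = 0.0216
H(A|B) = 0.1080 + 0.3889 + 0.0216 + 0.1096 + 0.3947 + 0.0219 + 0.1080 + 0.3889 + 0.0216
  = 1.5632 bits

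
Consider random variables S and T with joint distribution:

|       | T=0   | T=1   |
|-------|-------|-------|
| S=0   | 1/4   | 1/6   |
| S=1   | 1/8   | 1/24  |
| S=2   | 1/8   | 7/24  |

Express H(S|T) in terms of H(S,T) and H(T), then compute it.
H(S|T) = H(S,T) - H(T)

Marginal P(T) (column sums):
  P(T=0) = 1/4 + 1/8 + 1/8 = 1/2
  P(T=1) = 1/6 + 1/24 + 7/24 = 1/2

H(S,T) = -[(1/4)·log₂(1/4) + (1/6)·log₂(1/6) + (1/8)·log₂(1/8) + (1/24)·log₂(1/24) + (1/8)·log₂(1/8) + (7/24)·log₂(7/24)]
  = 0.5000 + 0.4308 + 0.3750 + 0.1910 + 0.3750 + 0.5185
  = 2.3903 bits
H(T) = -[(1/2)·log₂(1/2) + (1/2)·log₂(1/2)]
  = 0.5000 + 0.5000
  = 1.0000 bits

H(S|T) = 2.3903 - 1.0000 = 1.3903 bits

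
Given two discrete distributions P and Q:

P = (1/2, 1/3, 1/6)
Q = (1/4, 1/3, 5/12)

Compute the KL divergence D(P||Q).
D(P||Q) = Σ P(i) log₂(P(i)/Q(i))
  i=0: (1/2) × log₂((1/2)/(1/4)) = (1/2) × log₂(2) = 0.5000
  i=1: (1/3) × log₂((1/3)/(1/3)) = (1/3) × log₂(1) = 0.0000
  i=2: (1/6) × log₂((1/6)/(5/12)) = (1/6) × log₂(2/5) = -0.2203
D(P||Q) = 0.5000 + 0.0000 - 0.2203
  = 0.2797 bits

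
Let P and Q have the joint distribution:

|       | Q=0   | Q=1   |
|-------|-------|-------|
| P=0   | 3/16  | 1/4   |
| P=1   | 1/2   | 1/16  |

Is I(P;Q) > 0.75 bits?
Marginal P(P) (row sums):
  P(P=0) = 3/16 + 1/4 = 7/16
  P(P=1) = 1/2 + 1/16 = 9/16
Marginal P(Q) (column sums):
  P(Q=0) = 3/16 + 1/2 = 11/16
  P(Q=1) = 1/4 + 1/16 = 5/16

H(P) = -[(7/16)·log₂(7/16) + (9/16)·log₂(9/16)]
  = 0.5218 + 0.4669
  = 0.9887 bits
H(Q) = -[(11/16)·log₂(11/16) + (5/16)·log₂(5/16)]
  = 0.3716 + 0.5244
  = 0.8960 bits
H(P,Q) = -[(3/16)·log₂(3/16) + (1/4)·log₂(1/4) + (1/2)·log₂(1/2) + (1/16)·log₂(1/16)]
  = 0.4528 + 0.5000 + 0.5000 + 0.2500
  = 1.7028 bits

I(P;Q) = H(P) + H(Q) - H(P,Q)
  = 0.9887 + 0.8960 - 1.7028
  = 0.1819 bits

No. I(P;Q) = 0.1819 bits, which is ≤ 0.75 bits.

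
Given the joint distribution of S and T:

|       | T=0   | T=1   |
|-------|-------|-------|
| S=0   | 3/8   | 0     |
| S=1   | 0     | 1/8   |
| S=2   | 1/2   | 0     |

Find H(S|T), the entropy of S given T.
Marginal P(T) (column sums):
  P(T=0) = 3/8 + 0 + 1/2 = 7/8
  P(T=1) = 0 + 1/8 + 0 = 1/8

H(S|T) = -Σ P(S,T)·log₂ P(S|T), where P(S|T) = P(S,T) / P(T)
  (cells with P(S,T) = 0 contribute 0)
  (S=0,T=0): P(S|T) = (3/8)/(7/8) = 3/7;  -(3/8)·log₂(3/7) = 0.4584
  (S=1,T=1): P(S|T) = (1/8)/(1/8) = 1;  -(1/8)·log₂(1) = 0.0000
  (S=2,T=0): P(S|T) = (1/2)/(7/8) = 4/7;  -(1/2)·log₂(4/7) = 0.4037
H(S|T) = 0.4584 + 0.0000 + 0.4037
  = 0.8621 bits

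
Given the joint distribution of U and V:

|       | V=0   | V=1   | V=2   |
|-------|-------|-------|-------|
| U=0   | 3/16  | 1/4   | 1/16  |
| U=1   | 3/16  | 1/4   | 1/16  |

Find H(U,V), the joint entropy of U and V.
H(U,V) = -Σ P(U,V) log₂ P(U,V), summed over the non-zero cells:
H(U,V) = -[(3/16)·log₂(3/16) + (1/4)·log₂(1/4) + (1/16)·log₂(1/16) + (3/16)·log₂(3/16) + (1/4)·log₂(1/4) + (1/16)·log₂(1/16)]
  = 0.4528 + 0.5000 + 0.2500 + 0.4528 + 0.5000 + 0.2500
  = 2.4056 bits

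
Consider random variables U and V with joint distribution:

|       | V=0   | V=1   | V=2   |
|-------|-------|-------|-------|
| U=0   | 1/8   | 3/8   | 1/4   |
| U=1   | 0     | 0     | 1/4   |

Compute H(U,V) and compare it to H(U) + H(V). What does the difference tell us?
Marginal P(U) (row sums):
  P(U=0) = 1/8 + 3/8 + 1/4 = 3/4
  P(U=1) = 0 + 0 + 1/4 = 1/4
Marginal P(V) (column sums):
  P(V=0) = 1/8 + 0 = 1/8
  P(V=1) = 3/8 + 0 = 3/8
  P(V=2) = 1/4 + 1/4 = 1/2

H(U,V) = -[(1/8)·log₂(1/8) + (3/8)·log₂(3/8) + (1/4)·log₂(1/4) + (1/4)·log₂(1/4)]
  = 0.3750 + 0.5306 + 0.5000 + 0.5000
  = 1.9056 bits
H(U) = -[(3/4)·log₂(3/4) + (1/4)·log₂(1/4)]
  = 0.3113 + 0.5000
  = 0.8113 bits
H(V) = -[(1/8)·log₂(1/8) + (3/8)·log₂(3/8) + (1/2)·log₂(1/2)]
  = 0.3750 + 0.5306 + 0.5000
  = 1.4056 bits

H(U) + H(V) = 0.8113 + 1.4056 = 2.2169 bits
Difference: H(U) + H(V) - H(U,V) = 2.2169 - 1.9056 = 0.3113 bits = I(U;V)

The difference is the mutual information; it is positive here, so U and V are dependent (knowing one reduces uncertainty about the other by 0.3113 bits).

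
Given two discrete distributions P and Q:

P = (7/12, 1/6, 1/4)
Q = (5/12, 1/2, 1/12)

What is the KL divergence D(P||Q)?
D(P||Q) = Σ P(i) log₂(P(i)/Q(i))
  i=0: (7/12) × log₂((7/12)/(5/12)) = (7/12) × log₂(7/5) = 0.2832
  i=1: (1/6) × log₂((1/6)/(1/2)) = (1/6) × log₂(1/3) = -0.2642
  i=2: (1/4) × log₂((1/4)/(1/12)) = (1/4) × log₂(3) = 0.3962
D(P||Q) = 0.2832 - 0.2642 + 0.3962
  = 0.4152 bits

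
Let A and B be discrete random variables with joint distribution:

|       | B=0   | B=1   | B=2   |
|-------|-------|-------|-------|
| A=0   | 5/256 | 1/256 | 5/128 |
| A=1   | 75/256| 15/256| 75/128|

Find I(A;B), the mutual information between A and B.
Marginal P(A) (row sums):
  P(A=0) = 5/256 + 1/256 + 5/128 = 1/16
  P(A=1) = 75/256 + 15/256 + 75/128 = 15/16
Marginal P(B) (column sums):
  P(B=0) = 5/256 + 75/256 = 5/16
  P(B=1) = 1/256 + 15/256 = 1/16
  P(B=2) = 5/128 + 75/128 = 5/8

H(A) = -[(1/16)·log₂(1/16) + (15/16)·log₂(15/16)]
  = 0.2500 + 0.0873
  = 0.3373 bits
H(B) = -[(5/16)·log₂(5/16) + (1/16)·log₂(1/16) + (5/8)·log₂(5/8)]
  = 0.5244 + 0.2500 + 0.4238
  = 1.1982 bits
H(A,B) = -[(5/256)·log₂(5/256) + (1/256)·log₂(1/256) + (5/128)·log₂(5/128) + (75/256)·log₂(75/256) + (15/256)·log₂(15/256) + (75/128)·log₂(75/128)]
  = 0.1109 + 0.0313 + 0.1827 + 0.5189 + 0.2398 + 0.4519
  = 1.5355 bits

I(A;B) = H(A) + H(B) - H(A,B)
  = 0.3373 + 1.1982 - 1.5355
  = 0.0000 bits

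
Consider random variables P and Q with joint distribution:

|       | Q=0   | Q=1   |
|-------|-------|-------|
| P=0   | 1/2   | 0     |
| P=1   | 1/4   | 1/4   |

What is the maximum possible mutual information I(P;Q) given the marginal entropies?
The upper bound on mutual information is I(P;Q) ≤ min(H(P), H(Q)).

Marginal P(P) (row sums):
  P(P=0) = 1/2 + 0 = 1/2
  P(P=1) = 1/4 + 1/4 = 1/2
Marginal P(Q) (column sums):
  P(Q=0) = 1/2 + 1/4 = 3/4
  P(Q=1) = 0 + 1/4 = 1/4

H(P) = -[(1/2)·log₂(1/2) + (1/2)·log₂(1/2)]
  = 0.5000 + 0.5000
  = 1.0000 bits
H(Q) = -[(3/4)·log₂(3/4) + (1/4)·log₂(1/4)]
  = 0.3113 + 0.5000
  = 0.8113 bits

Maximum possible I(P;Q) = min(1.0000, 0.8113) = 0.8113 bits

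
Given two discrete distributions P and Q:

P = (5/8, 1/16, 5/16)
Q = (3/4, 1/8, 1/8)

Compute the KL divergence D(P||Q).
D(P||Q) = Σ P(i) log₂(P(i)/Q(i))
  i=0: (5/8) × log₂((5/8)/(3/4)) = (5/8) × log₂(5/6) = -0.1644
  i=1: (1/16) × log₂((1/16)/(1/8)) = (1/16) × log₂(1/2) = -0.0625
  i=2: (5/16) × log₂((5/16)/(1/8)) = (5/16) × log₂(5/2) = 0.4131
D(P||Q) = -0.1644 - 0.0625 + 0.4131
  = 0.1862 bits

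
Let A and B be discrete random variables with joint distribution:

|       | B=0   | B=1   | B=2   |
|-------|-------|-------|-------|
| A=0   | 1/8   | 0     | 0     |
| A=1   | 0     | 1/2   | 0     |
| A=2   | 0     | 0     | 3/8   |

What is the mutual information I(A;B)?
Marginal P(A) (row sums):
  P(A=0) = 1/8 + 0 + 0 = 1/8
  P(A=1) = 0 + 1/2 + 0 = 1/2
  P(A=2) = 0 + 0 + 3/8 = 3/8
Marginal P(B) (column sums):
  P(B=0) = 1/8 + 0 + 0 = 1/8
  P(B=1) = 0 + 1/2 + 0 = 1/2
  P(B=2) = 0 + 0 + 3/8 = 3/8

H(A) = -[(1/8)·log₂(1/8) + (1/2)·log₂(1/2) + (3/8)·log₂(3/8)]
  = 0.3750 + 0.5000 + 0.5306
  = 1.4056 bits
H(B) = -[(1/8)·log₂(1/8) + (1/2)·log₂(1/2) + (3/8)·log₂(3/8)]
  = 0.3750 + 0.5000 + 0.5306
  = 1.4056 bits
H(A,B) = -[(1/8)·log₂(1/8) + (1/2)·log₂(1/2) + (3/8)·log₂(3/8)]
  = 0.3750 + 0.5000 + 0.5306
  = 1.4056 bits

I(A;B) = H(A) + H(B) - H(A,B)
  = 1.4056 + 1.4056 - 1.4056
  = 1.4056 bits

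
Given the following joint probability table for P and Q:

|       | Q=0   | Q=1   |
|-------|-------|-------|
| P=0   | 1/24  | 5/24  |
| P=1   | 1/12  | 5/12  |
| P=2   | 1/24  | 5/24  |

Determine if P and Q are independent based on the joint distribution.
Marginal P(P) (row sums):
  P(P=0) = 1/24 + 5/24 = 1/4
  P(P=1) = 1/12 + 5/12 = 1/2
  P(P=2) = 1/24 + 5/24 = 1/4
Marginal P(Q) (column sums):
  P(Q=0) = 1/24 + 1/12 + 1/24 = 1/6
  P(Q=1) = 5/24 + 5/12 + 5/24 = 5/6

P and Q are independent iff P(P=i,Q=j) = P(P=i)·P(Q=j) for every cell.
  P(P=0)·P(Q=0) = 1/4 × 1/6 = 1/24 = P(P=0,Q=0) ✓
  P(P=0)·P(Q=1) = 1/4 × 5/6 = 5/24 = P(P=0,Q=1) ✓
  P(P=1)·P(Q=0) = 1/2 × 1/6 = 1/12 = P(P=1,Q=0) ✓
  P(P=1)·P(Q=1) = 1/2 × 5/6 = 5/12 = P(P=1,Q=1) ✓
  P(P=2)·P(Q=0) = 1/4 × 1/6 = 1/24 = P(P=2,Q=0) ✓
  P(P=2)·P(Q=1) = 1/4 × 5/6 = 5/24 = P(P=2,Q=1) ✓

Yes, P and Q are independent: every cell factors, so I(P;Q) = 0 bits.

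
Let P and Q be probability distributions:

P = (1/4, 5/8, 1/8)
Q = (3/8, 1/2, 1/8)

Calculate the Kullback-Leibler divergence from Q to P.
D(P||Q) = Σ P(i) log₂(P(i)/Q(i))
  i=0: (1/4) × log₂((1/4)/(3/8)) = (1/4) × log₂(2/3) = -0.1462
  i=1: (5/8) × log₂((5/8)/(1/2)) = (5/8) × log₂(5/4) = 0.2012
  i=2: (1/8) × log₂((1/8)/(1/8)) = (1/8) × log₂(1) = 0.0000
D(P||Q) = -0.1462 + 0.2012 + 0.0000
  = 0.0550 bits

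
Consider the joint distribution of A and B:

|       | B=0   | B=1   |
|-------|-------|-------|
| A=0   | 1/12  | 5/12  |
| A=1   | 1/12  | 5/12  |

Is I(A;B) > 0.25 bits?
Marginal P(A) (row sums):
  P(A=0) = 1/12 + 5/12 = 1/2
  P(A=1) = 1/12 + 5/12 = 1/2
Marginal P(B) (column sums):
  P(B=0) = 1/12 + 1/12 = 1/6
  P(B=1) = 5/12 + 5/12 = 5/6

H(A) = -[(1/2)·log₂(1/2) + (1/2)·log₂(1/2)]
  = 0.5000 + 0.5000
  = 1.0000 bits
H(B) = -[(1/6)·log₂(1/6) + (5/6)·log₂(5/6)]
  = 0.4308 + 0.2192
  = 0.6500 bits
H(A,B) = -[(1/12)·log₂(1/12) + (5/12)·log₂(5/12) + (1/12)·log₂(1/12) + (5/12)·log₂(5/12)]
  = 0.2987 + 0.5263 + 0.2987 + 0.5263
  = 1.6500 bits

I(A;B) = H(A) + H(B) - H(A,B)
  = 1.0000 + 0.6500 - 1.6500
  = 0.0000 bits

No. I(A;B) = 0.0000 bits, which is ≤ 0.25 bits.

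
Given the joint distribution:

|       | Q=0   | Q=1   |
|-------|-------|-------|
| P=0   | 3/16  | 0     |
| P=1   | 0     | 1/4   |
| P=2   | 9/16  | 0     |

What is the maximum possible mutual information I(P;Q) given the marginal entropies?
The upper bound on mutual information is I(P;Q) ≤ min(H(P), H(Q)).

Marginal P(P) (row sums):
  P(P=0) = 3/16 + 0 = 3/16
  P(P=1) = 0 + 1/4 = 1/4
  P(P=2) = 9/16 + 0 = 9/16
Marginal P(Q) (column sums):
  P(Q=0) = 3/16 + 0 + 9/16 = 3/4
  P(Q=1) = 0 + 1/4 + 0 = 1/4

H(P) = -[(3/16)·log₂(3/16) + (1/4)·log₂(1/4) + (9/16)·log₂(9/16)]
  = 0.4528 + 0.5000 + 0.4669
  = 1.4197 bits
H(Q) = -[(3/4)·log₂(3/4) + (1/4)·log₂(1/4)]
  = 0.3113 + 0.5000
  = 0.8113 bits

Maximum possible I(P;Q) = min(1.4197, 0.8113) = 0.8113 bits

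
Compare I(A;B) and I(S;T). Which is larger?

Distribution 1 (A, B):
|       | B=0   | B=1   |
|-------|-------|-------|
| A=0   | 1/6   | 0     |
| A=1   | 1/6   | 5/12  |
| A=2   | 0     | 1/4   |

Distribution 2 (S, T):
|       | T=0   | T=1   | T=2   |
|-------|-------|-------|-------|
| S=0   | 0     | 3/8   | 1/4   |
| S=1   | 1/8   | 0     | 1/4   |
Distribution 1 (A, B):
Marginal P(A) (row sums):
  P(A=0) = 1/6 + 0 = 1/6
  P(A=1) = 1/6 + 5/12 = 7/12
  P(A=2) = 0 + 1/4 = 1/4
Marginal P(B) (column sums):
  P(B=0) = 1/6 + 1/6 + 0 = 1/3
  P(B=1) = 0 + 5/12 + 1/4 = 2/3

H(A) = -[(1/6)·log₂(1/6) + (7/12)·log₂(7/12) + (1/4)·log₂(1/4)]
  = 0.4308 + 0.4536 + 0.5000
  = 1.3844 bits
H(B) = -[(1/3)·log₂(1/3) + (2/3)·log₂(2/3)]
  = 0.5283 + 0.3900
  = 0.9183 bits
H(A,B) = -[(1/6)·log₂(1/6) + (1/6)·log₂(1/6) + (5/12)·log₂(5/12) + (1/4)·log₂(1/4)]
  = 0.4308 + 0.4308 + 0.5263 + 0.5000
  = 1.8879 bits

I(A;B) = H(A) + H(B) - H(A,B)
  = 1.3844 + 0.9183 - 1.8879
  = 0.4148 bits

Distribution 2 (S, T):
Marginal P(S) (row sums):
  P(S=0) = 0 + 3/8 + 1/4 = 5/8
  P(S=1) = 1/8 + 0 + 1/4 = 3/8
Marginal P(T) (column sums):
  P(T=0) = 0 + 1/8 = 1/8
  P(T=1) = 3/8 + 0 = 3/8
  P(T=2) = 1/4 + 1/4 = 1/2

H(S) = -[(5/8)·log₂(5/8) + (3/8)·log₂(3/8)]
  = 0.4238 + 0.5306
  = 0.9544 bits
H(T) = -[(1/8)·log₂(1/8) + (3/8)·log₂(3/8) + (1/2)·log₂(1/2)]
  = 0.3750 + 0.5306 + 0.5000
  = 1.4056 bits
H(S,T) = -[(3/8)·log₂(3/8) + (1/4)·log₂(1/4) + (1/8)·log₂(1/8) + (1/4)·log₂(1/4)]
  = 0.5306 + 0.5000 + 0.3750 + 0.5000
  = 1.9056 bits

I(S;T) = H(S) + H(T) - H(S,T)
  = 0.9544 + 1.4056 - 1.9056
  = 0.4544 bits

I(S;T) = 0.4544 bits > I(A;B) = 0.4148 bits, so (S, T) has the higher mutual information (stronger dependence).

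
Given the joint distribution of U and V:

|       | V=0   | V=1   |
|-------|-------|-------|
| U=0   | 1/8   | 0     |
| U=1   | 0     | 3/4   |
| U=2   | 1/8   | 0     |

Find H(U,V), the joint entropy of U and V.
H(U,V) = -Σ P(U,V) log₂ P(U,V), summed over the non-zero cells:
H(U,V) = -[(1/8)·log₂(1/8) + (3/4)·log₂(3/4) + (1/8)·log₂(1/8)]
  = 0.3750 + 0.3113 + 0.3750
  = 1.0613 bits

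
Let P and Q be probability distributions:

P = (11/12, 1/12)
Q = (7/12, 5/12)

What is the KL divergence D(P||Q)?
D(P||Q) = Σ P(i) log₂(P(i)/Q(i))
  i=0: (11/12) × log₂((11/12)/(7/12)) = (11/12) × log₂(11/7) = 0.5977
  i=1: (1/12) × log₂((1/12)/(5/12)) = (1/12) × log₂(1/5) = -0.1935
D(P||Q) = 0.5977 - 0.1935
  = 0.4042 bits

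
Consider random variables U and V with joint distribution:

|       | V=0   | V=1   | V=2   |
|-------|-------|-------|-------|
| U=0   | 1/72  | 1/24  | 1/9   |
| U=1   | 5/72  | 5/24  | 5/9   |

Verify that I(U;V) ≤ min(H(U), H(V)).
Marginal P(U) (row sums):
  P(U=0) = 1/72 + 1/24 + 1/9 = 1/6
  P(U=1) = 5/72 + 5/24 + 5/9 = 5/6
Marginal P(V) (column sums):
  P(V=0) = 1/72 + 5/72 = 1/12
  P(V=1) = 1/24 + 5/24 = 1/4
  P(V=2) = 1/9 + 5/9 = 2/3

H(U) = -[(1/6)·log₂(1/6) + (5/6)·log₂(5/6)]
  = 0.4308 + 0.2192
  = 0.6500 bits
H(V) = -[(1/12)·log₂(1/12) + (1/4)·log₂(1/4) + (2/3)·log₂(2/3)]
  = 0.2987 + 0.5000 + 0.3900
  = 1.1887 bits
H(U,V) = -[(1/72)·log₂(1/72) + (1/24)·log₂(1/24) + (1/9)·log₂(1/9) + (5/72)·log₂(5/72) + (5/24)·log₂(5/24) + (5/9)·log₂(5/9)]
  = 0.0857 + 0.1910 + 0.3522 + 0.2672 + 0.4715 + 0.4711
  = 1.8387 bits

I(U;V) = H(U) + H(V) - H(U,V)
  = 0.6500 + 1.1887 - 1.8387
  = 0.0000 bits

min(H(U), H(V)) = min(0.6500, 1.1887) = 0.6500 bits
Since 0.0000 ≤ 0.6500, the bound is satisfied ✓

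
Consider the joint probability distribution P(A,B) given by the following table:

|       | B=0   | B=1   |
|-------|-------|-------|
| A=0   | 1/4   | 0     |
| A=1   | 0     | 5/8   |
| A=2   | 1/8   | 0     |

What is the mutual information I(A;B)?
Marginal P(A) (row sums):
  P(A=0) = 1/4 + 0 = 1/4
  P(A=1) = 0 + 5/8 = 5/8
  P(A=2) = 1/8 + 0 = 1/8
Marginal P(B) (column sums):
  P(B=0) = 1/4 + 0 + 1/8 = 3/8
  P(B=1) = 0 + 5/8 + 0 = 5/8

H(A) = -[(1/4)·log₂(1/4) + (5/8)·log₂(5/8) + (1/8)·log₂(1/8)]
  = 0.5000 + 0.4238 + 0.3750
  = 1.2988 bits
H(B) = -[(3/8)·log₂(3/8) + (5/8)·log₂(5/8)]
  = 0.5306 + 0.4238
  = 0.9544 bits
H(A,B) = -[(1/4)·log₂(1/4) + (5/8)·log₂(5/8) + (1/8)·log₂(1/8)]
  = 0.5000 + 0.4238 + 0.3750
  = 1.2988 bits

I(A;B) = H(A) + H(B) - H(A,B)
  = 1.2988 + 0.9544 - 1.2988
  = 0.9544 bits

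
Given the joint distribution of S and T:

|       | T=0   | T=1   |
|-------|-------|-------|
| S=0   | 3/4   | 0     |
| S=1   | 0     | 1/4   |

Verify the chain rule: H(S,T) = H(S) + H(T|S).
Left side:
H(S,T) = -[(3/4)·log₂(3/4) + (1/4)·log₂(1/4)]
  = 0.3113 + 0.5000
  = 0.8113 bits

Right side:
Marginal P(S) (row sums):
  P(S=0) = 3/4 + 0 = 3/4
  P(S=1) = 0 + 1/4 = 1/4
H(S) = -[(3/4)·log₂(3/4) + (1/4)·log₂(1/4)]
  = 0.3113 + 0.5000
  = 0.8113 bits
H(T|S) = -Σ P(S,T)·log₂ P(T|S), where P(T|S) = P(S,T) / P(S)
  (cells with P(S,T) = 0 contribute 0)
  (S=0,T=0): P(T|S) = (3/4)/(3/4) = 1;  -(3/4)·log₂(1) = 0.0000
  (S=1,T=1): P(T|S) = (1/4)/(1/4) = 1;  -(1/4)·log₂(1) = 0.0000
H(T|S) = 0.0000 + 0.0000
  = 0.0000 bits
H(S) + H(T|S) = 0.8113 + 0.0000 = 0.8113 bits

Both sides equal 0.8113 bits, so the chain rule holds ✓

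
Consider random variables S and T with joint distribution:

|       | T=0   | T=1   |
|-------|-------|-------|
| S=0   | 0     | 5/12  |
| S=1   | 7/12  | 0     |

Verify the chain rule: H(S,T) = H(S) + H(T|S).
Left side:
H(S,T) = -[(5/12)·log₂(5/12) + (7/12)·log₂(7/12)]
  = 0.5263 + 0.4536
  = 0.9799 bits

Right side:
Marginal P(S) (row sums):
  P(S=0) = 0 + 5/12 = 5/12
  P(S=1) = 7/12 + 0 = 7/12
H(S) = -[(5/12)·log₂(5/12) + (7/12)·log₂(7/12)]
  = 0.5263 + 0.4536
  = 0.9799 bits
H(T|S) = -Σ P(S,T)·log₂ P(T|S), where P(T|S) = P(S,T) / P(S)
  (cells with P(S,T) = 0 contribute 0)
  (S=0,T=1): P(T|S) = (5/12)/(5/12) = 1;  -(5/12)·log₂(1) = 0.0000
  (S=1,T=0): P(T|S) = (7/12)/(7/12) = 1;  -(7/12)·log₂(1) = 0.0000
H(T|S) = 0.0000 + 0.0000
  = 0.0000 bits
H(S) + H(T|S) = 0.9799 + 0.0000 = 0.9799 bits

Both sides equal 0.9799 bits, so the chain rule holds ✓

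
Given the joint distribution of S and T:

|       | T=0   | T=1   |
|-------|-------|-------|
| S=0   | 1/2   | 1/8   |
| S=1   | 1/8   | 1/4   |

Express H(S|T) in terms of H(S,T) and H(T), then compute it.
H(S|T) = H(S,T) - H(T)

Marginal P(T) (column sums):
  P(T=0) = 1/2 + 1/8 = 5/8
  P(T=1) = 1/8 + 1/4 = 3/8

H(S,T) = -[(1/2)·log₂(1/2) + (1/8)·log₂(1/8) + (1/8)·log₂(1/8) + (1/4)·log₂(1/4)]
  = 0.5000 + 0.3750 + 0.3750 + 0.5000
  = 1.7500 bits
H(T) = -[(5/8)·log₂(5/8) + (3/8)·log₂(3/8)]
  = 0.4238 + 0.5306
  = 0.9544 bits

H(S|T) = 1.7500 - 0.9544 = 0.7956 bits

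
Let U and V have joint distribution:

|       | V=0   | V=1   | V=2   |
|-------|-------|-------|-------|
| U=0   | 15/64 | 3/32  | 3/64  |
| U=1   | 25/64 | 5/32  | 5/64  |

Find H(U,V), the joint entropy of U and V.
H(U,V) = -Σ P(U,V) log₂ P(U,V), summed over the non-zero cells:
H(U,V) = -[(15/64)·log₂(15/64) + (3/32)·log₂(3/32) + (3/64)·log₂(3/64) + (25/64)·log₂(25/64) + (5/32)·log₂(5/32) + (5/64)·log₂(5/64)]
  = 0.4906 + 0.3202 + 0.2070 + 0.5297 + 0.4184 + 0.2873
  = 2.2532 bits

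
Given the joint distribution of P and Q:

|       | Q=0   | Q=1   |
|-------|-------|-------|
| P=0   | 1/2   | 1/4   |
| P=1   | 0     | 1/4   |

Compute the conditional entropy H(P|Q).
Marginal P(Q) (column sums):
  P(Q=0) = 1/2 + 0 = 1/2
  P(Q=1) = 1/4 + 1/4 = 1/2

H(P|Q) = -Σ P(P,Q)·log₂ P(P|Q), where P(P|Q) = P(P,Q) / P(Q)
  (cells with P(P,Q) = 0 contribute 0)
  (P=0,Q=0): P(P|Q) = (1/2)/(1/2) = 1;  -(1/2)·log₂(1) = 0.0000
  (P=0,Q=1): P(P|Q) = (1/4)/(1/2) = 1/2;  -(1/4)·log₂(1/2) = 0.2500
  (P=1,Q=1): P(P|Q) = (1/4)/(1/2) = 1/2;  -(1/4)·log₂(1/2) = 0.2500
H(P|Q) = 0.0000 + 0.2500 + 0.2500
  = 0.5000 bits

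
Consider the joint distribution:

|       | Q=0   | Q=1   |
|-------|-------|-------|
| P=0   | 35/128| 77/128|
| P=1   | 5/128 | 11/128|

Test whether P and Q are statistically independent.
Marginal P(P) (row sums):
  P(P=0) = 35/128 + 77/128 = 7/8
  P(P=1) = 5/128 + 11/128 = 1/8
Marginal P(Q) (column sums):
  P(Q=0) = 35/128 + 5/128 = 5/16
  P(Q=1) = 77/128 + 11/128 = 11/16

P and Q are independent iff P(P=i,Q=j) = P(P=i)·P(Q=j) for every cell.
  P(P=0)·P(Q=0) = 7/8 × 5/16 = 35/128 = P(P=0,Q=0) ✓
  P(P=0)·P(Q=1) = 7/8 × 11/16 = 77/128 = P(P=0,Q=1) ✓
  P(P=1)·P(Q=0) = 1/8 × 5/16 = 5/128 = P(P=1,Q=0) ✓
  P(P=1)·P(Q=1) = 1/8 × 11/16 = 11/128 = P(P=1,Q=1) ✓

Yes, P and Q are independent: every cell factors, so I(P;Q) = 0 bits.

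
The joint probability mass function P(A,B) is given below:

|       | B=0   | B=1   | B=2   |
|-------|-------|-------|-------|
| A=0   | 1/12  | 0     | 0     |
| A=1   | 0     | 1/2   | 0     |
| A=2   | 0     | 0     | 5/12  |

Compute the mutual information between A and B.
Marginal P(A) (row sums):
  P(A=0) = 1/12 + 0 + 0 = 1/12
  P(A=1) = 0 + 1/2 + 0 = 1/2
  P(A=2) = 0 + 0 + 5/12 = 5/12
Marginal P(B) (column sums):
  P(B=0) = 1/12 + 0 + 0 = 1/12
  P(B=1) = 0 + 1/2 + 0 = 1/2
  P(B=2) = 0 + 0 + 5/12 = 5/12

H(A) = -[(1/12)·log₂(1/12) + (1/2)·log₂(1/2) + (5/12)·log₂(5/12)]
  = 0.2987 + 0.5000 + 0.5263
  = 1.3250 bits
H(B) = -[(1/12)·log₂(1/12) + (1/2)·log₂(1/2) + (5/12)·log₂(5/12)]
  = 0.2987 + 0.5000 + 0.5263
  = 1.3250 bits
H(A,B) = -[(1/12)·log₂(1/12) + (1/2)·log₂(1/2) + (5/12)·log₂(5/12)]
  = 0.2987 + 0.5000 + 0.5263
  = 1.3250 bits

I(A;B) = H(A) + H(B) - H(A,B)
  = 1.3250 + 1.3250 - 1.3250
  = 1.3250 bits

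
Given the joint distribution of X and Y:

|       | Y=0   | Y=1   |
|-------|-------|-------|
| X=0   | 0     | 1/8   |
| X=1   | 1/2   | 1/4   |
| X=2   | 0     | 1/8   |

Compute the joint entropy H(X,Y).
H(X,Y) = -Σ P(X,Y) log₂ P(X,Y), summed over the non-zero cells:
H(X,Y) = -[(1/8)·log₂(1/8) + (1/2)·log₂(1/2) + (1/4)·log₂(1/4) + (1/8)·log₂(1/8)]
  = 0.3750 + 0.5000 + 0.5000 + 0.3750
  = 1.7500 bits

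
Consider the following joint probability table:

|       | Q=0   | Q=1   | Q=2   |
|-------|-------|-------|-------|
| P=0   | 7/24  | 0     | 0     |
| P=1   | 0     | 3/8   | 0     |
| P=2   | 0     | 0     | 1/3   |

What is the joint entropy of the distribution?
H(P,Q) = -Σ P(P,Q) log₂ P(P,Q), summed over the non-zero cells:
H(P,Q) = -[(7/24)·log₂(7/24) + (3/8)·log₂(3/8) + (1/3)·log₂(1/3)]
  = 0.5185 + 0.5306 + 0.5283
  = 1.5774 bits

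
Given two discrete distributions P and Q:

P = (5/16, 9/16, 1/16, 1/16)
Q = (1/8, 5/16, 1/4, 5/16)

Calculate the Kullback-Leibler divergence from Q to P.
D(P||Q) = Σ P(i) log₂(P(i)/Q(i))
  i=0: (5/16) × log₂((5/16)/(1/8)) = (5/16) × log₂(5/2) = 0.4131
  i=1: (9/16) × log₂((9/16)/(5/16)) = (9/16) × log₂(9/5) = 0.4770
  i=2: (1/16) × log₂((1/16)/(1/4)) = (1/16) × log₂(1/4) = -0.1250
  i=3: (1/16) × log₂((1/16)/(5/16)) = (1/16) × log₂(1/5) = -0.1451
D(P||Q) = 0.4131 + 0.4770 - 0.1250 - 0.1451
  = 0.6200 bits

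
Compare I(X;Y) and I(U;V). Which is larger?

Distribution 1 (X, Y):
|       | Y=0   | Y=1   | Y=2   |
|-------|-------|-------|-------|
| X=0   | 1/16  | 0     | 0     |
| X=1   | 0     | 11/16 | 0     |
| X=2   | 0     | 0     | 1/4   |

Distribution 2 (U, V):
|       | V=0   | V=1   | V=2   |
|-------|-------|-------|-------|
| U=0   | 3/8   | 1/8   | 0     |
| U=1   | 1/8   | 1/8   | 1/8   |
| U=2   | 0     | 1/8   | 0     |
Distribution 1 (X, Y):
Marginal P(X) (row sums):
  P(X=0) = 1/16 + 0 + 0 = 1/16
  P(X=1) = 0 + 11/16 + 0 = 11/16
  P(X=2) = 0 + 0 + 1/4 = 1/4
Marginal P(Y) (column sums):
  P(Y=0) = 1/16 + 0 + 0 = 1/16
  P(Y=1) = 0 + 11/16 + 0 = 11/16
  P(Y=2) = 0 + 0 + 1/4 = 1/4

H(X) = -[(1/16)·log₂(1/16) + (11/16)·log₂(11/16) + (1/4)·log₂(1/4)]
  = 0.2500 + 0.3716 + 0.5000
  = 1.1216 bits
H(Y) = -[(1/16)·log₂(1/16) + (11/16)·log₂(11/16) + (1/4)·log₂(1/4)]
  = 0.2500 + 0.3716 + 0.5000
  = 1.1216 bits
H(X,Y) = -[(1/16)·log₂(1/16) + (11/16)·log₂(11/16) + (1/4)·log₂(1/4)]
  = 0.2500 + 0.3716 + 0.5000
  = 1.1216 bits

I(X;Y) = H(X) + H(Y) - H(X,Y)
  = 1.1216 + 1.1216 - 1.1216
  = 1.1216 bits

Distribution 2 (U, V):
Marginal P(U) (row sums):
  P(U=0) = 3/8 + 1/8 + 0 = 1/2
  P(U=1) = 1/8 + 1/8 + 1/8 = 3/8
  P(U=2) = 0 + 1/8 + 0 = 1/8
Marginal P(V) (column sums):
  P(V=0) = 3/8 + 1/8 + 0 = 1/2
  P(V=1) = 1/8 + 1/8 + 1/8 = 3/8
  P(V=2) = 0 + 1/8 + 0 = 1/8

H(U) = -[(1/2)·log₂(1/2) + (3/8)·log₂(3/8) + (1/8)·log₂(1/8)]
  = 0.5000 + 0.5306 + 0.3750
  = 1.4056 bits
H(V) = -[(1/2)·log₂(1/2) + (3/8)·log₂(3/8) + (1/8)·log₂(1/8)]
  = 0.5000 + 0.5306 + 0.3750
  = 1.4056 bits
H(U,V) = -[(3/8)·log₂(3/8) + (1/8)·log₂(1/8) + (1/8)·log₂(1/8) + (1/8)·log₂(1/8) + (1/8)·log₂(1/8) + (1/8)·log₂(1/8)]
  = 0.5306 + 0.3750 + 0.3750 + 0.3750 + 0.3750 + 0.3750
  = 2.4056 bits

I(U;V) = H(U) + H(V) - H(U,V)
  = 1.4056 + 1.4056 - 2.4056
  = 0.4056 bits

I(X;Y) = 1.1216 bits > I(U;V) = 0.4056 bits, so (X, Y) has the higher mutual information (stronger dependence).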